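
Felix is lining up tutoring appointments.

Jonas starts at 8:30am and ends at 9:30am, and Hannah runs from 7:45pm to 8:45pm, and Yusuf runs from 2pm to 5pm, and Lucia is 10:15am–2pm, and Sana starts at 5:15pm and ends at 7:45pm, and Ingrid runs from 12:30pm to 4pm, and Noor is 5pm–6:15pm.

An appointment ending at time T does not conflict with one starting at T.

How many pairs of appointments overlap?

3

Sorted by start: Jonas, Lucia, Ingrid, Yusuf, Noor, Sana, Hannah.
Lucia starts after Jonas ends — done with Jonas.
Ingrid starts before Lucia ends → Lucia and Ingrid overlap.
Yusuf starts exactly when Lucia ends (back-to-back, no overlap) — done with Lucia.
Yusuf starts before Ingrid ends → Ingrid and Yusuf overlap.
Noor starts after Ingrid ends — done with Ingrid.
Noor starts exactly when Yusuf ends (back-to-back, no overlap) — done with Yusuf.
Sana starts before Noor ends → Noor and Sana overlap.
Hannah starts after Noor ends.
Hannah starts exactly when Sana ends (back-to-back, no overlap).
Overlapping pairs: Ingrid & Lucia, Ingrid & Yusuf, Noor & Sana — 3 in total.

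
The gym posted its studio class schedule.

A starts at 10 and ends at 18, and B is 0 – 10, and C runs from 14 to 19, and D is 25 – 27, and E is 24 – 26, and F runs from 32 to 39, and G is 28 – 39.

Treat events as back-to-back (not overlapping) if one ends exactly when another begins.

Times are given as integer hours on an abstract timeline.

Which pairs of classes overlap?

A & C, D & E, F & G

Check each pair: they overlap iff neither finishes before the other starts.
Sorted by start: B, A, C, E, D, G, F.
A starts exactly when B ends (back-to-back, no overlap), so B has no further overlaps.
C starts before A ends → A and C overlap.
E starts after A ends, so A has no further overlaps.
E starts after C ends, so C has no further overlaps.
D starts before E ends → E and D overlap.
G starts after E ends, so E has no further overlaps.
G starts after D ends, so D has no further overlaps.
F starts before G ends → G and F overlap.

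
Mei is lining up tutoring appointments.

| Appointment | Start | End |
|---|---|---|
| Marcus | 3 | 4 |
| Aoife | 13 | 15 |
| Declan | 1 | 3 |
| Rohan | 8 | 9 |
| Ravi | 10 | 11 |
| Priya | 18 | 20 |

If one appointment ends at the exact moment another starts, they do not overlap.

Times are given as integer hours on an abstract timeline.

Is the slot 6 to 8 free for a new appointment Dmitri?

Declan: ends 3 at or before Dmitri starts 6 → clear.
Marcus: ends 4 at or before Dmitri starts 6 → clear.
Rohan: starts 8 at or after Dmitri ends 8 → clear.
Ravi: starts 10 at or after Dmitri ends 8 → clear.
Aoife: starts 13 at or after Dmitri ends 8 → clear.
Priya: starts 18 at or after Dmitri ends 8 → clear.

Yes — the slot is free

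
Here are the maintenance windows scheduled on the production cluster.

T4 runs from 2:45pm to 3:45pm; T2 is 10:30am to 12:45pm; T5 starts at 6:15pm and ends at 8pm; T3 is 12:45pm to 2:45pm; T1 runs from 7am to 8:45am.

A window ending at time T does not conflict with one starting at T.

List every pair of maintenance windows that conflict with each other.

Sorted by start: T1, T2, T3, T4, T5.
T2 starts after T1 ends, so T1 has no further overlaps.
T3 starts exactly when T2 ends (back-to-back, no overlap), so T2 has no further overlaps.
T4 starts exactly when T3 ends (back-to-back, no overlap), so T3 has no further overlaps.
T5 starts after T4 ends.

no overlapping pairs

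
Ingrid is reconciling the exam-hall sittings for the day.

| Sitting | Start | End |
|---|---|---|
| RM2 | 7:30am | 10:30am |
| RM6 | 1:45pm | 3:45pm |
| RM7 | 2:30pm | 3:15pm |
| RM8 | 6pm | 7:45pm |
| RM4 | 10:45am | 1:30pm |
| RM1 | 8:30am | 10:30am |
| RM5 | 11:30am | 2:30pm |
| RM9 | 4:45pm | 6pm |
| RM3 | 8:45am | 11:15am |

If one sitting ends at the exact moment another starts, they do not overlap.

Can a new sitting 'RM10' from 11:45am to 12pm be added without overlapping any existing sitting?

RM2: ends 10:30am at or before RM10 starts 11:45am → clear.
RM1: ends 10:30am at or before RM10 starts 11:45am → clear.
RM3: ends 11:15am at or before RM10 starts 11:45am → clear.
RM4: starts 10:45am before RM10 ends 12pm, and ends 1:30pm after RM10 starts 11:45am → overlap.
RM5: starts 11:30am before RM10 ends 12pm, and ends 2:30pm after RM10 starts 11:45am → overlap.
RM6: starts 1:45pm at or after RM10 ends 12pm → clear.
RM7: starts 2:30pm at or after RM10 ends 12pm → clear.
RM9: starts 4:45pm at or after RM10 ends 12pm → clear.
RM8: starts 6pm at or after RM10 ends 12pm → clear.
RM10 overlaps RM4, RM5.

No — it overlaps RM4, RM5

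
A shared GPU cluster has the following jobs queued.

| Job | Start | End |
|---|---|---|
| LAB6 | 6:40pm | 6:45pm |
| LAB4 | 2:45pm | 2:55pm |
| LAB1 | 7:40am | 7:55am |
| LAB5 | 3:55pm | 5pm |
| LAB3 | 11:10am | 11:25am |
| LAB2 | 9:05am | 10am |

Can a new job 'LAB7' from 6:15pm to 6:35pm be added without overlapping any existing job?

Yes — the slot is free

LAB1: ends 7:55am at or before LAB7 starts 6:15pm → clear.
LAB2: ends 10am at or before LAB7 starts 6:15pm → clear.
LAB3: ends 11:25am at or before LAB7 starts 6:15pm → clear.
LAB4: ends 2:55pm at or before LAB7 starts 6:15pm → clear.
LAB5: ends 5pm at or before LAB7 starts 6:15pm → clear.
LAB6: starts 6:40pm at or after LAB7 ends 6:35pm → clear.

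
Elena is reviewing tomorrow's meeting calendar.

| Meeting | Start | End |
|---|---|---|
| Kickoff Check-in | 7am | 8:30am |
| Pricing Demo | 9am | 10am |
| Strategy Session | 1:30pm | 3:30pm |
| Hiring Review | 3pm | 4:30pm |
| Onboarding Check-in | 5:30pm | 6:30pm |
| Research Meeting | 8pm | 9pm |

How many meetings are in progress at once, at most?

Walk through starts and ends in time order (an end at T is processed before a start at T):
7am start Kickoff Check-in → 1
8:30am end Kickoff Check-in → 0
9am start Pricing Demo → 1
10am end Pricing Demo → 0
1:30pm start Strategy Session → 1
3pm start Hiring Review → 2
3:30pm end Strategy Session → 1
4:30pm end Hiring Review → 0
5:30pm start Onboarding Check-in → 1
6:30pm end Onboarding Check-in → 0
8pm start Research Meeting → 1
9pm end Research Meeting → 0
Peak is 2, at 3pm (Hiring Review, Strategy Session).

2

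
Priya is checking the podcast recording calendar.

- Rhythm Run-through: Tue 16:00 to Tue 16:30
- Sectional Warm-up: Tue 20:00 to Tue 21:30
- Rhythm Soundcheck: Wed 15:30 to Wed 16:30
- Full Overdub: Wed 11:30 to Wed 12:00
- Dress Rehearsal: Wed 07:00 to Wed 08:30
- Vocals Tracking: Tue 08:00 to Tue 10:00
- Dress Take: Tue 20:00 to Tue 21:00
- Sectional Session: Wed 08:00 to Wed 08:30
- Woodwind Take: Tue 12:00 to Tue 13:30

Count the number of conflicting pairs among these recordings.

Sorted by start: Vocals Tracking, Woodwind Take, Rhythm Run-through, Sectional Warm-up, Dress Take, Dress Rehearsal, Sectional Session, Full Overdub, Rhythm Soundcheck.
Woodwind Take starts after Vocals Tracking ends, so nothing later overlaps Vocals Tracking either.
Rhythm Run-through starts after Woodwind Take ends, so nothing later overlaps Woodwind Take either.
Sectional Warm-up starts after Rhythm Run-through ends, so nothing later overlaps Rhythm Run-through either.
Dress Take starts before Sectional Warm-up ends → Sectional Warm-up and Dress Take overlap.
Dress Rehearsal starts after Sectional Warm-up ends, so nothing later overlaps Sectional Warm-up either.
Dress Rehearsal starts after Dress Take ends, so nothing later overlaps Dress Take either.
Sectional Session starts before Dress Rehearsal ends → Dress Rehearsal and Sectional Session overlap.
Full Overdub starts after Dress Rehearsal ends, so nothing later overlaps Dress Rehearsal either.
Full Overdub starts after Sectional Session ends, so nothing later overlaps Sectional Session either.
Rhythm Soundcheck starts after Full Overdub ends.
Overlapping pairs: Dress Rehearsal & Sectional Session, Dress Take & Sectional Warm-up — 2 in total.

2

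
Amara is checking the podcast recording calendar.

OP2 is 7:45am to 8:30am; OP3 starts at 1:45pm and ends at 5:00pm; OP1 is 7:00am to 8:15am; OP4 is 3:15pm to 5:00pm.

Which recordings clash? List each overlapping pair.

Sorted by start: OP1, OP2, OP3, OP4.
OP2 starts before OP1 ends → OP1 and OP2 overlap.
OP3 starts after OP1 ends; OP1 is clear from here.
OP3 starts after OP2 ends; OP2 is clear from here.
OP4 starts before OP3 ends → OP3 and OP4 overlap.

OP1 & OP2, OP3 & OP4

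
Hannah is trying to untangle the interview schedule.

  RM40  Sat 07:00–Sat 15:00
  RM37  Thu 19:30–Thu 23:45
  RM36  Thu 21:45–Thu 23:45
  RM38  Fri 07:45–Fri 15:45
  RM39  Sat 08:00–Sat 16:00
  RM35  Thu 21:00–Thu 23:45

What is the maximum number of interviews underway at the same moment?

Walk through starts and ends in time order (an end at T is processed before a start at T):
Thu 19:30 start RM37 → 1
Thu 21:00 start RM35 → 2
Thu 21:45 start RM36 → 3
Thu 23:45 end RM35 → 2
Thu 23:45 end RM36 → 1
Thu 23:45 end RM37 → 0
Fri 07:45 start RM38 → 1
Fri 15:45 end RM38 → 0
Sat 07:00 start RM40 → 1
Sat 08:00 start RM39 → 2
Sat 15:00 end RM40 → 1
Sat 16:00 end RM39 → 0
Peak is 3, at Thu 21:45 (RM35, RM36, RM37).

3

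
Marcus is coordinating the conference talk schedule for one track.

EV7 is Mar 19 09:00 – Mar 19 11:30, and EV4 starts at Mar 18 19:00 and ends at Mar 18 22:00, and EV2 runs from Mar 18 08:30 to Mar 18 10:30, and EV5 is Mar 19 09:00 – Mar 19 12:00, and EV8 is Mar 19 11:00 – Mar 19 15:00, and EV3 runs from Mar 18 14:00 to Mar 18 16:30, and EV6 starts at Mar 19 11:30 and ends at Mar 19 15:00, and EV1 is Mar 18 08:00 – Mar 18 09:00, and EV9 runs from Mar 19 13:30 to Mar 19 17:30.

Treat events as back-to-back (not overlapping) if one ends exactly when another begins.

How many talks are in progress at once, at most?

Sweep the timeline, counting +1 at each start and −1 at each end (ends before starts at a tie):
Mar 18 08:00 start EV1 → 1
Mar 18 08:30 start EV2 → 2
Mar 18 09:00 end EV1 → 1
Mar 18 10:30 end EV2 → 0
Mar 18 14:00 start EV3 → 1
Mar 18 16:30 end EV3 → 0
Mar 18 19:00 start EV4 → 1
Mar 18 22:00 end EV4 → 0
Mar 19 09:00 start EV5 → 1
Mar 19 09:00 start EV7 → 2
Mar 19 11:00 start EV8 → 3
Mar 19 11:30 end EV7 → 2
Mar 19 11:30 start EV6 → 3
Mar 19 12:00 end EV5 → 2
Mar 19 13:30 start EV9 → 3
Mar 19 15:00 end EV6 → 2
Mar 19 15:00 end EV8 → 1
Mar 19 17:30 end EV9 → 0
Peak is 3, at Mar 19 11:00 (EV5, EV7, EV8).

3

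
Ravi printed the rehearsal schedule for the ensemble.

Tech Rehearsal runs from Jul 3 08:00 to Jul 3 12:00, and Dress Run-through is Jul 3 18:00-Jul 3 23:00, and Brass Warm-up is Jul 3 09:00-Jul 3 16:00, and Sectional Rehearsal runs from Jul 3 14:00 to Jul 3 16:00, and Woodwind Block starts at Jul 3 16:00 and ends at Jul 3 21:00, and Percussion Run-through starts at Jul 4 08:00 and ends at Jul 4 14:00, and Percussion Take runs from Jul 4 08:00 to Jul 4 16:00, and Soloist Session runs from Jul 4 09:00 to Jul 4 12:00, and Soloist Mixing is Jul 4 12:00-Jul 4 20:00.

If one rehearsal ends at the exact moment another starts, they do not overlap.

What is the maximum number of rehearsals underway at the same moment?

3

Sort all start/end points and keep a running count:
Jul 3 08:00 start Tech Rehearsal → 1
Jul 3 09:00 start Brass Warm-up → 2
Jul 3 12:00 end Tech Rehearsal → 1
Jul 3 14:00 start Sectional Rehearsal → 2
Jul 3 16:00 end Brass Warm-up → 1
Jul 3 16:00 end Sectional Rehearsal → 0
Jul 3 16:00 start Woodwind Block → 1
Jul 3 18:00 start Dress Run-through → 2
Jul 3 21:00 end Woodwind Block → 1
Jul 3 23:00 end Dress Run-through → 0
Jul 4 08:00 start Percussion Run-through → 1
Jul 4 08:00 start Percussion Take → 2
Jul 4 09:00 start Soloist Session → 3
Jul 4 12:00 end Soloist Session → 2
Jul 4 12:00 start Soloist Mixing → 3
Jul 4 14:00 end Percussion Run-through → 2
Jul 4 16:00 end Percussion Take → 1
Jul 4 20:00 end Soloist Mixing → 0
Peak is 3, at Jul 4 09:00 (Percussion Run-through, Percussion Take, Soloist Session).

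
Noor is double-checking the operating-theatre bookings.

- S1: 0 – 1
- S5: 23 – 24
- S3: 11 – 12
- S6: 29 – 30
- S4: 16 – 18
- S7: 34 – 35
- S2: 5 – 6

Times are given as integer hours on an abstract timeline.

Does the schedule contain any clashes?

No

Sorted by start: S1, S2, S3, S4, S5, S6, S7.
S2 starts after S1 ends — done with S1.
S3 starts after S2 ends — done with S2.
S4 starts after S3 ends — done with S3.
S5 starts after S4 ends — done with S4.
S6 starts after S5 ends — done with S5.
S7 starts after S6 ends.
Every pair is clear; the schedule has no overlaps.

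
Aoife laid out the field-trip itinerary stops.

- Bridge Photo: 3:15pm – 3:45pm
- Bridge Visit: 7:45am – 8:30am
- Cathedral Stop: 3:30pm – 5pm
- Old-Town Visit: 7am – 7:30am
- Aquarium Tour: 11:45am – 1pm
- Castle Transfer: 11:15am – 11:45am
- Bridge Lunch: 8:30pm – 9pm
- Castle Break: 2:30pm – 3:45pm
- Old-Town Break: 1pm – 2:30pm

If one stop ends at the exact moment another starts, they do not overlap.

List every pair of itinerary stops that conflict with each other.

Bridge Photo & Castle Break, Bridge Photo & Cathedral Stop, Castle Break & Cathedral Stop

Sorted by start: Old-Town Visit, Bridge Visit, Castle Transfer, Aquarium Tour, Old-Town Break, Castle Break, Bridge Photo, Cathedral Stop, Bridge Lunch.
Bridge Visit starts after Old-Town Visit ends — done with Old-Town Visit.
Castle Transfer starts after Bridge Visit ends — done with Bridge Visit.
Aquarium Tour starts exactly when Castle Transfer ends (back-to-back, no overlap) — done with Castle Transfer.
Old-Town Break starts exactly when Aquarium Tour ends (back-to-back, no overlap) — done with Aquarium Tour.
Castle Break starts exactly when Old-Town Break ends (back-to-back, no overlap) — done with Old-Town Break.
Bridge Photo starts before Castle Break ends → Castle Break and Bridge Photo overlap.
Cathedral Stop starts before Castle Break ends → Castle Break and Cathedral Stop overlap.
Bridge Lunch starts after Castle Break ends.
Cathedral Stop starts before Bridge Photo ends → Bridge Photo and Cathedral Stop overlap.
Bridge Lunch starts after Bridge Photo ends.
Bridge Lunch starts after Cathedral Stop ends.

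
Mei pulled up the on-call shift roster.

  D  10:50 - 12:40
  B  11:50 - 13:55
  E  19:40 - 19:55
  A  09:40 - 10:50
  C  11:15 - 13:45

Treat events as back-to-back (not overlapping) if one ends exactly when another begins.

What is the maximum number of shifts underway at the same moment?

3

Sweep the timeline, counting +1 at each start and −1 at each end (ends before starts at a tie):
09:40 start A → 1
10:50 end A → 0
10:50 start D → 1
11:15 start C → 2
11:50 start B → 3
12:40 end D → 2
13:45 end C → 1
13:55 end B → 0
19:40 start E → 1
19:55 end E → 0
Peak is 3, at 11:50 (B, C, D).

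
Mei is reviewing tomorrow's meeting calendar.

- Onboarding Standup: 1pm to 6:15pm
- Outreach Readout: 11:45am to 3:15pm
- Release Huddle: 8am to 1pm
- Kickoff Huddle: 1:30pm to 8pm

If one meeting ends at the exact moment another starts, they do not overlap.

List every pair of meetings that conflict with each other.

Sorted by start: Release Huddle, Outreach Readout, Onboarding Standup, Kickoff Huddle.
Outreach Readout starts before Release Huddle ends → Release Huddle and Outreach Readout overlap.
Onboarding Standup starts exactly when Release Huddle ends (back-to-back, no overlap) — done with Release Huddle.
Onboarding Standup starts before Outreach Readout ends → Outreach Readout and Onboarding Standup overlap.
Kickoff Huddle starts before Outreach Readout ends → Outreach Readout and Kickoff Huddle overlap.
Kickoff Huddle starts before Onboarding Standup ends → Onboarding Standup and Kickoff Huddle overlap.

Kickoff Huddle & Onboarding Standup, Kickoff Huddle & Outreach Readout, Onboarding Standup & Outreach Readout, Outreach Readout & Release Huddle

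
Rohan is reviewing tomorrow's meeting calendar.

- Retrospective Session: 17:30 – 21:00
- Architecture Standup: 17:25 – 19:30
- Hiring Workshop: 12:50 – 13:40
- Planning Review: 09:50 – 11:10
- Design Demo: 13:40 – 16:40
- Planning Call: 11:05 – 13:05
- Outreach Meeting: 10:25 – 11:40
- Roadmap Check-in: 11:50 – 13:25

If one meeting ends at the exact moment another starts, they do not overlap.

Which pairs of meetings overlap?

Two intervals overlap when each starts before the other ends.
Sorted by start: Planning Review, Outreach Meeting, Planning Call, Roadmap Check-in, Hiring Workshop, Design Demo, Architecture Standup, Retrospective Session.
Outreach Meeting starts before Planning Review ends → Planning Review and Outreach Meeting overlap.
Planning Call starts before Planning Review ends → Planning Review and Planning Call overlap.
Roadmap Check-in starts after Planning Review ends — done with Planning Review.
Planning Call starts before Outreach Meeting ends → Outreach Meeting and Planning Call overlap.
Roadmap Check-in starts after Outreach Meeting ends — done with Outreach Meeting.
Roadmap Check-in starts before Planning Call ends → Planning Call and Roadmap Check-in overlap.
Hiring Workshop starts before Planning Call ends → Planning Call and Hiring Workshop overlap.
Design Demo starts after Planning Call ends — done with Planning Call.
Hiring Workshop starts before Roadmap Check-in ends → Roadmap Check-in and Hiring Workshop overlap.
Design Demo starts after Roadmap Check-in ends — done with Roadmap Check-in.
Design Demo starts exactly when Hiring Workshop ends (back-to-back, no overlap) — done with Hiring Workshop.
Architecture Standup starts after Design Demo ends — done with Design Demo.
Retrospective Session starts before Architecture Standup ends → Architecture Standup and Retrospective Session overlap.

Architecture Standup & Retrospective Session, Hiring Workshop & Planning Call, Hiring Workshop & Roadmap Check-in, Outreach Meeting & Planning Call, Outreach Meeting & Planning Review, Planning Call & Planning Review, Planning Call & Roadmap Check-in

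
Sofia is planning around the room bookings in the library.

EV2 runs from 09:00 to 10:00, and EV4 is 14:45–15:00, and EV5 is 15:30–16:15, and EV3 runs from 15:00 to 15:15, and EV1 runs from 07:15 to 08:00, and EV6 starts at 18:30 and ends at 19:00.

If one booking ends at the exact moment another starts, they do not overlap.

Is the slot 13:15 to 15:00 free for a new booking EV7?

EV1: ends 08:00 at or before EV7 starts 13:15 → clear.
EV2: ends 10:00 at or before EV7 starts 13:15 → clear.
EV4: starts 14:45 before EV7 ends 15:00, and ends 15:00 after EV7 starts 13:15 → overlap.
EV3: starts 15:00 at or after EV7 ends 15:00 → clear.
EV5: starts 15:30 at or after EV7 ends 15:00 → clear.
EV6: starts 18:30 at or after EV7 ends 15:00 → clear.
EV7 overlaps EV4.

No — it overlaps EV4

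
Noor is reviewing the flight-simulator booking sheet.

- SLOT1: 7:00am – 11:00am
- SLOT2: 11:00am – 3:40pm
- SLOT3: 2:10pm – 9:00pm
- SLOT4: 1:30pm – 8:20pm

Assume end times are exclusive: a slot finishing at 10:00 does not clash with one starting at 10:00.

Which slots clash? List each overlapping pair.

Sorted by start: SLOT1, SLOT2, SLOT4, SLOT3.
SLOT2 starts exactly when SLOT1 ends (back-to-back, no overlap), so SLOT1 has no further overlaps.
SLOT4 starts before SLOT2 ends → SLOT2 and SLOT4 overlap.
SLOT3 starts before SLOT2 ends → SLOT2 and SLOT3 overlap.
SLOT3 starts before SLOT4 ends → SLOT4 and SLOT3 overlap.

SLOT2 & SLOT3, SLOT2 & SLOT4, SLOT3 & SLOT4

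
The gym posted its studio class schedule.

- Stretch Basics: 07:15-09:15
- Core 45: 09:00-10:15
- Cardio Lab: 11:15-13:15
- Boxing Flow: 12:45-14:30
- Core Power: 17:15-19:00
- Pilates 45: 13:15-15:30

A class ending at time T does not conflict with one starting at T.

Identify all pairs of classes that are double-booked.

Boxing Flow & Cardio Lab, Boxing Flow & Pilates 45, Core 45 & Stretch Basics

Sorted by start: Stretch Basics, Core 45, Cardio Lab, Boxing Flow, Pilates 45, Core Power.
Core 45 starts before Stretch Basics ends → Stretch Basics and Core 45 overlap.
Cardio Lab starts after Stretch Basics ends; Stretch Basics is clear from here.
Cardio Lab starts after Core 45 ends; Core 45 is clear from here.
Boxing Flow starts before Cardio Lab ends → Cardio Lab and Boxing Flow overlap.
Pilates 45 starts exactly when Cardio Lab ends (back-to-back, no overlap); Cardio Lab is clear from here.
Pilates 45 starts before Boxing Flow ends → Boxing Flow and Pilates 45 overlap.
Core Power starts after Boxing Flow ends.
Core Power starts after Pilates 45 ends.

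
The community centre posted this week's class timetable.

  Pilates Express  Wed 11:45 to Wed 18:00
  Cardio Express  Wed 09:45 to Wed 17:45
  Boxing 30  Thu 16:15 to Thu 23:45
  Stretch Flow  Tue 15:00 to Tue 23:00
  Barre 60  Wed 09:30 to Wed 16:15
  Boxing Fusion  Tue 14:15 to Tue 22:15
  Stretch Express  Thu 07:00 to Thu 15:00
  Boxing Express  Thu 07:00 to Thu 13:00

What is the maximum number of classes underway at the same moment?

3

Walk through starts and ends in time order (an end at T is processed before a start at T):
Tue 14:15 start Boxing Fusion → 1
Tue 15:00 start Stretch Flow → 2
Tue 22:15 end Boxing Fusion → 1
Tue 23:00 end Stretch Flow → 0
Wed 09:30 start Barre 60 → 1
Wed 09:45 start Cardio Express → 2
Wed 11:45 start Pilates Express → 3
Wed 16:15 end Barre 60 → 2
Wed 17:45 end Cardio Express → 1
Wed 18:00 end Pilates Express → 0
Thu 07:00 start Boxing Express → 1
Thu 07:00 start Stretch Express → 2
Thu 13:00 end Boxing Express → 1
Thu 15:00 end Stretch Express → 0
Thu 16:15 start Boxing 30 → 1
Thu 23:45 end Boxing 30 → 0
Peak is 3, at Wed 11:45 (Barre 60, Cardio Express, Pilates Express).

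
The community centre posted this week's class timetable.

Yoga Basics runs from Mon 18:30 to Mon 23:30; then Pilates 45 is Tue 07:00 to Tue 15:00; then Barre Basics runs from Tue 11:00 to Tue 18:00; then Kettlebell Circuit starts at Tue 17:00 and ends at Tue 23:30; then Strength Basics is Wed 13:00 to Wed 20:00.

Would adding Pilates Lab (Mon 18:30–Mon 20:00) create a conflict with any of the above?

Yoga Basics: starts Mon 18:30 before Pilates Lab ends Mon 20:00, and ends Mon 23:30 after Pilates Lab starts Mon 18:30 → overlap.
Pilates 45: starts Tue 07:00 at or after Pilates Lab ends Mon 20:00 → clear.
Barre Basics: starts Tue 11:00 at or after Pilates Lab ends Mon 20:00 → clear.
Kettlebell Circuit: starts Tue 17:00 at or after Pilates Lab ends Mon 20:00 → clear.
Strength Basics: starts Wed 13:00 at or after Pilates Lab ends Mon 20:00 → clear.
Pilates Lab overlaps Yoga Basics.

Yes — it overlaps Yoga Basics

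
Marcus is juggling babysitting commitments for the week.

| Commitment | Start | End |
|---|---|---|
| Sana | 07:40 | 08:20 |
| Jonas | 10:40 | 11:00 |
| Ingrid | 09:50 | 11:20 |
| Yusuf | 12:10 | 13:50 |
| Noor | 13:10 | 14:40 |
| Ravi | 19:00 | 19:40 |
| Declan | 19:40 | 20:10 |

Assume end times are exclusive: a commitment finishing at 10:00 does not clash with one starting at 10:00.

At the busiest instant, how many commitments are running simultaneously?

Sweep the timeline, counting +1 at each start and −1 at each end (ends before starts at a tie):
07:40 start Sana → 1
08:20 end Sana → 0
09:50 start Ingrid → 1
10:40 start Jonas → 2
11:00 end Jonas → 1
11:20 end Ingrid → 0
12:10 start Yusuf → 1
13:10 start Noor → 2
13:50 end Yusuf → 1
14:40 end Noor → 0
19:00 start Ravi → 1
19:40 end Ravi → 0
19:40 start Declan → 1
20:10 end Declan → 0
Peak is 2, at 10:40 (Ingrid, Jonas).

2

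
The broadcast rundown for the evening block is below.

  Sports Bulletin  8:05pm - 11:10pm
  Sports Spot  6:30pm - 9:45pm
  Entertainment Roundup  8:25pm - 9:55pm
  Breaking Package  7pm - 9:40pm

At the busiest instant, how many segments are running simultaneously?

Sweep the timeline, counting +1 at each start and −1 at each end (ends before starts at a tie):
6:30pm start Sports Spot → 1
7pm start Breaking Package → 2
8:05pm start Sports Bulletin → 3
8:25pm start Entertainment Roundup → 4
9:40pm end Breaking Package → 3
9:45pm end Sports Spot → 2
9:55pm end Entertainment Roundup → 1
11:10pm end Sports Bulletin → 0
Peak is 4, at 8:25pm (Breaking Package, Entertainment Roundup, Sports Bulletin, Sports Spot).

4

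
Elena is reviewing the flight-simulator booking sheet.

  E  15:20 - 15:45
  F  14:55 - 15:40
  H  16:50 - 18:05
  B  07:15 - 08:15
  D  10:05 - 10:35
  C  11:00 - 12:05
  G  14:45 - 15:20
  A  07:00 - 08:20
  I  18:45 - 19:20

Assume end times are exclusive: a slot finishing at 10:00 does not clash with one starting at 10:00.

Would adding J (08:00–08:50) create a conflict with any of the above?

A: starts 07:00 before J ends 08:50, and ends 08:20 after J starts 08:00 → overlap.
B: starts 07:15 before J ends 08:50, and ends 08:15 after J starts 08:00 → overlap.
D: starts 10:05 at or after J ends 08:50 → clear.
C: starts 11:00 at or after J ends 08:50 → clear.
G: starts 14:45 at or after J ends 08:50 → clear.
F: starts 14:55 at or after J ends 08:50 → clear.
E: starts 15:20 at or after J ends 08:50 → clear.
H: starts 16:50 at or after J ends 08:50 → clear.
I: starts 18:45 at or after J ends 08:50 → clear.
J overlaps A, B.

Yes — it overlaps A, B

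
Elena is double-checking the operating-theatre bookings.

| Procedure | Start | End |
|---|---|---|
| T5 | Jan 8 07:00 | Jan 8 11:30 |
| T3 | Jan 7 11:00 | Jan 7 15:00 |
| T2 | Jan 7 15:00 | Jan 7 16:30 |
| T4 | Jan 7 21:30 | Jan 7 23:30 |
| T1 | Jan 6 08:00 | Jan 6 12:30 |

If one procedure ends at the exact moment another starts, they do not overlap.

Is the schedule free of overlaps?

Yes

Sorted by start: T1, T3, T2, T4, T5.
T3 starts after T1 ends, so nothing later overlaps T1 either.
T2 starts exactly when T3 ends (back-to-back, no overlap), so nothing later overlaps T3 either.
T4 starts after T2 ends, so nothing later overlaps T2 either.
T5 starts after T4 ends.
Every pair is clear; the schedule has no overlaps.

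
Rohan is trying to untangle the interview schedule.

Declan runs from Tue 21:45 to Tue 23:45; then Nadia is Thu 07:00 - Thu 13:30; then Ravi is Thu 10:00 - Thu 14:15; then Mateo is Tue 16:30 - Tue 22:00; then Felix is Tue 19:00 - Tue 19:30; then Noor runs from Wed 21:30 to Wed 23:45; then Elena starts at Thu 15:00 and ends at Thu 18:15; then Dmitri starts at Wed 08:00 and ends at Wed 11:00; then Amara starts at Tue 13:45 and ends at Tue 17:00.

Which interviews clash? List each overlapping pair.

Amara & Mateo, Declan & Mateo, Felix & Mateo, Nadia & Ravi

Two intervals overlap when each starts before the other ends.
Sorted by start: Amara, Mateo, Felix, Declan, Dmitri, Noor, Nadia, Ravi, Elena.
Mateo starts before Amara ends → Amara and Mateo overlap.
Felix starts after Amara ends, so nothing later overlaps Amara either.
Felix starts before Mateo ends → Mateo and Felix overlap.
Declan starts before Mateo ends → Mateo and Declan overlap.
Dmitri starts after Mateo ends, so nothing later overlaps Mateo either.
Declan starts after Felix ends, so nothing later overlaps Felix either.
Dmitri starts after Declan ends, so nothing later overlaps Declan either.
Noor starts after Dmitri ends, so nothing later overlaps Dmitri either.
Nadia starts after Noor ends, so nothing later overlaps Noor either.
Ravi starts before Nadia ends → Nadia and Ravi overlap.
Elena starts after Nadia ends.
Elena starts after Ravi ends.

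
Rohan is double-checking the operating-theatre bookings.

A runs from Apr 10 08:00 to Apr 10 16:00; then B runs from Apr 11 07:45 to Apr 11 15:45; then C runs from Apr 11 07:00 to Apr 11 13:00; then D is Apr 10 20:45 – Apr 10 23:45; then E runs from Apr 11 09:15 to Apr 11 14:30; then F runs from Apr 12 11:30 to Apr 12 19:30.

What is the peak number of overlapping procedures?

3

Walk through starts and ends in time order (an end at T is processed before a start at T):
Apr 10 08:00 start A → 1
Apr 10 16:00 end A → 0
Apr 10 20:45 start D → 1
Apr 10 23:45 end D → 0
Apr 11 07:00 start C → 1
Apr 11 07:45 start B → 2
Apr 11 09:15 start E → 3
Apr 11 13:00 end C → 2
Apr 11 14:30 end E → 1
Apr 11 15:45 end B → 0
Apr 12 11:30 start F → 1
Apr 12 19:30 end F → 0
Peak is 3, at Apr 11 09:15 (B, C, E).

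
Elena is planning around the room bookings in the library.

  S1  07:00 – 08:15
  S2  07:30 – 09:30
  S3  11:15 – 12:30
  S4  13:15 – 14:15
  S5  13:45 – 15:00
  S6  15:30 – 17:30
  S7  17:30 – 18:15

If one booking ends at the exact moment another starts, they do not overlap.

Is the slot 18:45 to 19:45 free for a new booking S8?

S1: ends 08:15 at or before S8 starts 18:45 → clear.
S2: ends 09:30 at or before S8 starts 18:45 → clear.
S3: ends 12:30 at or before S8 starts 18:45 → clear.
S4: ends 14:15 at or before S8 starts 18:45 → clear.
S5: ends 15:00 at or before S8 starts 18:45 → clear.
S6: ends 17:30 at or before S8 starts 18:45 → clear.
S7: ends 18:15 at or before S8 starts 18:45 → clear.

Yes — the slot is free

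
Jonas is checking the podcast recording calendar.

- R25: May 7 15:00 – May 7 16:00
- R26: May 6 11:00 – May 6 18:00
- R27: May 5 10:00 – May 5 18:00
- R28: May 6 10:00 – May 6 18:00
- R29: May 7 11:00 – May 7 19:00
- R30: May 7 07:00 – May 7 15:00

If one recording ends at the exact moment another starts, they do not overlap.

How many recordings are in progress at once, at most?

2

Walk through starts and ends in time order (an end at T is processed before a start at T):
May 5 10:00 start R27 → 1
May 5 18:00 end R27 → 0
May 6 10:00 start R28 → 1
May 6 11:00 start R26 → 2
May 6 18:00 end R26 → 1
May 6 18:00 end R28 → 0
May 7 07:00 start R30 → 1
May 7 11:00 start R29 → 2
May 7 15:00 end R30 → 1
May 7 15:00 start R25 → 2
May 7 16:00 end R25 → 1
May 7 19:00 end R29 → 0
Peak is 2, at May 6 11:00 (R26, R28).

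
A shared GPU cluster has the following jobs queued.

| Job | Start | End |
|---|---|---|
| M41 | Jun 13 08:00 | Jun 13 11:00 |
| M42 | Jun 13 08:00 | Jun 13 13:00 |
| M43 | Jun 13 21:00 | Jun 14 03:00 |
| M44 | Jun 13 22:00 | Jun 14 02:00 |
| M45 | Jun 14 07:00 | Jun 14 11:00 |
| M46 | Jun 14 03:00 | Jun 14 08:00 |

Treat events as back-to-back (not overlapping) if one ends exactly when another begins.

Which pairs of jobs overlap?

Sorted by start: M41, M42, M43, M44, M46, M45.
M42 starts before M41 ends → M41 and M42 overlap.
M43 starts after M41 ends, so M41 has no further overlaps.
M43 starts after M42 ends, so M42 has no further overlaps.
M44 starts before M43 ends → M43 and M44 overlap.
M46 starts exactly when M43 ends (back-to-back, no overlap), so M43 has no further overlaps.
M46 starts after M44 ends, so M44 has no further overlaps.
M45 starts before M46 ends → M46 and M45 overlap.

M41 & M42, M43 & M44, M45 & M46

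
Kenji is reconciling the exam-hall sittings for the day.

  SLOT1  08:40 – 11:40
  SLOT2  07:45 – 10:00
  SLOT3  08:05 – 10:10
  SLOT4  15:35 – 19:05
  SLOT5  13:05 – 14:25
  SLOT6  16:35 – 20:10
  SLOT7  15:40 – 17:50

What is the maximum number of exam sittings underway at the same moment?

Sort all start/end points and keep a running count:
07:45 start SLOT2 → 1
08:05 start SLOT3 → 2
08:40 start SLOT1 → 3
10:00 end SLOT2 → 2
10:10 end SLOT3 → 1
11:40 end SLOT1 → 0
13:05 start SLOT5 → 1
14:25 end SLOT5 → 0
15:35 start SLOT4 → 1
15:40 start SLOT7 → 2
16:35 start SLOT6 → 3
17:50 end SLOT7 → 2
19:05 end SLOT4 → 1
20:10 end SLOT6 → 0
Peak is 3, at 08:40 (SLOT1, SLOT2, SLOT3).

3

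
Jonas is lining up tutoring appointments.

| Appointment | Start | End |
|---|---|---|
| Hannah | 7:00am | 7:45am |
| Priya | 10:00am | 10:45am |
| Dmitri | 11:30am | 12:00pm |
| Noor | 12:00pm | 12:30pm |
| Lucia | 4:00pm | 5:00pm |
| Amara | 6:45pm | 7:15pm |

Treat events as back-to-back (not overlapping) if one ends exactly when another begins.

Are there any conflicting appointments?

No

Sorted by start: Hannah, Priya, Dmitri, Noor, Lucia, Amara.
Priya starts after Hannah ends — done with Hannah.
Dmitri starts after Priya ends — done with Priya.
Noor starts exactly when Dmitri ends (back-to-back, no overlap) — done with Dmitri.
Lucia starts after Noor ends — done with Noor.
Amara starts after Lucia ends.
Every pair is clear; the schedule has no overlaps.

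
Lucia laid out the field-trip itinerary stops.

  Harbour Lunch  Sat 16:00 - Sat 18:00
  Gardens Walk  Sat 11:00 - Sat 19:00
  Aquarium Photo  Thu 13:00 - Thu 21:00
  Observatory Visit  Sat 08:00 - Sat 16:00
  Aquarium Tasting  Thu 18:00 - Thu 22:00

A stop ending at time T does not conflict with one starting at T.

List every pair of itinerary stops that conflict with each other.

Check each pair: they overlap iff neither finishes before the other starts.
Sorted by start: Aquarium Photo, Aquarium Tasting, Observatory Visit, Gardens Walk, Harbour Lunch.
Aquarium Tasting starts before Aquarium Photo ends → Aquarium Photo and Aquarium Tasting overlap.
Observatory Visit starts after Aquarium Photo ends, so Aquarium Photo has no further overlaps.
Observatory Visit starts after Aquarium Tasting ends, so Aquarium Tasting has no further overlaps.
Gardens Walk starts before Observatory Visit ends → Observatory Visit and Gardens Walk overlap.
Harbour Lunch starts exactly when Observatory Visit ends (back-to-back, no overlap).
Harbour Lunch starts before Gardens Walk ends → Gardens Walk and Harbour Lunch overlap.

Aquarium Photo & Aquarium Tasting, Gardens Walk & Harbour Lunch, Gardens Walk & Observatory Visit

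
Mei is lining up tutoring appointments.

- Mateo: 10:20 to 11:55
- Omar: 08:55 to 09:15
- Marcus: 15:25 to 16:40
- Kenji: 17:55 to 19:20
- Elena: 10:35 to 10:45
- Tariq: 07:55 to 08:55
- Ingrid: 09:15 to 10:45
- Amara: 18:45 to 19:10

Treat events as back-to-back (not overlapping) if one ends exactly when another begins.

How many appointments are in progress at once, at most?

Sweep the timeline, counting +1 at each start and −1 at each end (ends before starts at a tie):
07:55 start Tariq → 1
08:55 end Tariq → 0
08:55 start Omar → 1
09:15 end Omar → 0
09:15 start Ingrid → 1
10:20 start Mateo → 2
10:35 start Elena → 3
10:45 end Elena → 2
10:45 end Ingrid → 1
11:55 end Mateo → 0
15:25 start Marcus → 1
16:40 end Marcus → 0
17:55 start Kenji → 1
18:45 start Amara → 2
19:10 end Amara → 1
19:20 end Kenji → 0
Peak is 3, at 10:35 (Elena, Ingrid, Mateo).

3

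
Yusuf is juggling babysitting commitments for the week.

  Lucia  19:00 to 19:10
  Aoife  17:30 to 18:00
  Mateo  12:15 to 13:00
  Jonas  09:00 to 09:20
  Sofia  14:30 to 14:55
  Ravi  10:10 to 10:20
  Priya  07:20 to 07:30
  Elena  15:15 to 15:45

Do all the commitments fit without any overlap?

Sorted by start: Priya, Jonas, Ravi, Mateo, Sofia, Elena, Aoife, Lucia.
Jonas starts after Priya ends; Priya is clear from here.
Ravi starts after Jonas ends; Jonas is clear from here.
Mateo starts after Ravi ends; Ravi is clear from here.
Sofia starts after Mateo ends; Mateo is clear from here.
Elena starts after Sofia ends; Sofia is clear from here.
Aoife starts after Elena ends; Elena is clear from here.
Lucia starts after Aoife ends.
Every pair is clear; the schedule has no overlaps.

Yes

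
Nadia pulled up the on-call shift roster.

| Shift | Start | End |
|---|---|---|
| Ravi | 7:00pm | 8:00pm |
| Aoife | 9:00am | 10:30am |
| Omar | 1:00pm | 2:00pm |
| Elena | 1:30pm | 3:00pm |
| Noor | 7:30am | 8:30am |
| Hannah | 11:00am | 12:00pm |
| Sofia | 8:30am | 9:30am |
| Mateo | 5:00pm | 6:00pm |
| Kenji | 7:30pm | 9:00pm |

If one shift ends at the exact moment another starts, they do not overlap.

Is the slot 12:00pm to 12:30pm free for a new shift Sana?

Noor: ends 8:30am at or before Sana starts 12:00pm → clear.
Sofia: ends 9:30am at or before Sana starts 12:00pm → clear.
Aoife: ends 10:30am at or before Sana starts 12:00pm → clear.
Hannah: ends 12:00pm at or before Sana starts 12:00pm → clear.
Omar: starts 1:00pm at or after Sana ends 12:30pm → clear.
Elena: starts 1:30pm at or after Sana ends 12:30pm → clear.
Mateo: starts 5:00pm at or after Sana ends 12:30pm → clear.
Ravi: starts 7:00pm at or after Sana ends 12:30pm → clear.
Kenji: starts 7:30pm at or after Sana ends 12:30pm → clear.

Yes — the slot is free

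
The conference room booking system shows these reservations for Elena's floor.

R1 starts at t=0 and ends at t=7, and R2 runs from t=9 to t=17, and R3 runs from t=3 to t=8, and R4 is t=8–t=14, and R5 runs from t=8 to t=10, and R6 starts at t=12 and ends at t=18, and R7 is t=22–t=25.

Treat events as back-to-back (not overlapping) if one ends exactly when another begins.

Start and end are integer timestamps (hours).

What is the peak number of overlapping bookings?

3

Sort all start/end points and keep a running count:
t=0 start R1 → 1
t=3 start R3 → 2
t=7 end R1 → 1
t=8 end R3 → 0
t=8 start R4 → 1
t=8 start R5 → 2
t=9 start R2 → 3
t=10 end R5 → 2
t=12 start R6 → 3
t=14 end R4 → 2
t=17 end R2 → 1
t=18 end R6 → 0
t=22 start R7 → 1
t=25 end R7 → 0
Peak is 3, at t=9 (R2, R4, R5).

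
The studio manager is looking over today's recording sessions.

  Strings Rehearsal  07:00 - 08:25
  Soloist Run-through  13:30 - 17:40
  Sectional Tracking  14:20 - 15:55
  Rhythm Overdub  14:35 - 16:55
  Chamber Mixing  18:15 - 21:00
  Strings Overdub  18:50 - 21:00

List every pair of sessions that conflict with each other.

Chamber Mixing & Strings Overdub, Rhythm Overdub & Sectional Tracking, Rhythm Overdub & Soloist Run-through, Sectional Tracking & Soloist Run-through

Sorted by start: Strings Rehearsal, Soloist Run-through, Sectional Tracking, Rhythm Overdub, Chamber Mixing, Strings Overdub.
Soloist Run-through starts after Strings Rehearsal ends; Strings Rehearsal is clear from here.
Sectional Tracking starts before Soloist Run-through ends → Soloist Run-through and Sectional Tracking overlap.
Rhythm Overdub starts before Soloist Run-through ends → Soloist Run-through and Rhythm Overdub overlap.
Chamber Mixing starts after Soloist Run-through ends; Soloist Run-through is clear from here.
Rhythm Overdub starts before Sectional Tracking ends → Sectional Tracking and Rhythm Overdub overlap.
Chamber Mixing starts after Sectional Tracking ends; Sectional Tracking is clear from here.
Chamber Mixing starts after Rhythm Overdub ends; Rhythm Overdub is clear from here.
Strings Overdub starts before Chamber Mixing ends → Chamber Mixing and Strings Overdub overlap.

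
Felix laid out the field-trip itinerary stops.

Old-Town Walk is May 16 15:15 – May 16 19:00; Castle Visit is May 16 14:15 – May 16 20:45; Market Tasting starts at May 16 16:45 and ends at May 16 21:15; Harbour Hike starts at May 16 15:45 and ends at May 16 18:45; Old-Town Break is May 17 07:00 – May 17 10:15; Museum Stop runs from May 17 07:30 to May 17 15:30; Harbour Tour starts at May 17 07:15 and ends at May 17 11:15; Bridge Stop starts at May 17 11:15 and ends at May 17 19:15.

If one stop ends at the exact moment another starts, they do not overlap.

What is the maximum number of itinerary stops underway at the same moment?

Sweep the timeline, counting +1 at each start and −1 at each end (ends before starts at a tie):
May 16 14:15 start Castle Visit → 1
May 16 15:15 start Old-Town Walk → 2
May 16 15:45 start Harbour Hike → 3
May 16 16:45 start Market Tasting → 4
May 16 18:45 end Harbour Hike → 3
May 16 19:00 end Old-Town Walk → 2
May 16 20:45 end Castle Visit → 1
May 16 21:15 end Market Tasting → 0
May 17 07:00 start Old-Town Break → 1
May 17 07:15 start Harbour Tour → 2
May 17 07:30 start Museum Stop → 3
May 17 10:15 end Old-Town Break → 2
May 17 11:15 end Harbour Tour → 1
May 17 11:15 start Bridge Stop → 2
May 17 15:30 end Museum Stop → 1
May 17 19:15 end Bridge Stop → 0
Peak is 4, at May 16 16:45 (Castle Visit, Harbour Hike, Market Tasting, Old-Town Walk).

4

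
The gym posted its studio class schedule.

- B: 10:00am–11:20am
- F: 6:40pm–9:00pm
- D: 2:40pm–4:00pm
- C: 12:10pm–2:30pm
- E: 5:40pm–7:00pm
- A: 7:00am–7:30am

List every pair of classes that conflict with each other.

E & F

Two intervals overlap when each starts before the other ends.
Sorted by start: A, B, C, D, E, F.
B starts after A ends, so nothing later overlaps A either.
C starts after B ends, so nothing later overlaps B either.
D starts after C ends, so nothing later overlaps C either.
E starts after D ends, so nothing later overlaps D either.
F starts before E ends → E and F overlap.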